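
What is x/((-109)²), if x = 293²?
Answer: 85849/11881 ≈ 7.2257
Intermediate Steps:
x = 85849
x/((-109)²) = 85849/((-109)²) = 85849/11881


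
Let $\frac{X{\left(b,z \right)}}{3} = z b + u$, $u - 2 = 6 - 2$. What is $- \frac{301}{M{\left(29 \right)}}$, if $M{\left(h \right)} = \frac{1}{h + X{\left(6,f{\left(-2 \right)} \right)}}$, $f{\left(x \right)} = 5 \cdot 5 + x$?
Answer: $-138761$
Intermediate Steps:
$u = 6$ ($u = 2 + \left(6 - 2\right) = 2 + 4 = 6$)
$f{\left(x \right)} = 25 + x$
$X{\left(b,z \right)} = 18 + 3 b z$ ($X{\left(b,z \right)} = 3 \left(z b + 6\right) = 3 \left(b z + 6\right) = 3 \left(6 + b z\right) = 18 + 3 b z$)
$M{\left(h \right)} = \frac{1}{432 + h}$ ($M{\left(h \right)} = \frac{1}{h + \left(18 + 3 \cdot 6 \left(25 - 2\right)\right)} = \frac{1}{h + \left(18 + 3 \cdot 6 \cdot 23\right)} = \frac{1}{h + \left(18 + 414\right)} = \frac{1}{h + 432} = \frac{1}{432 + h}$)
$- \frac{301}{M{\left(29 \right)}} = - \frac{301}{\frac{1}{432 + 29}} = - \frac{301}{\frac{1}{461}} = - 301 \frac{1}{\frac{1}{461}} = \left(-301\right) 461 = -138761$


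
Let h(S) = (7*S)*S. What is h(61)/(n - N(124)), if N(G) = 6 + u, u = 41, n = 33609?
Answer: 26047/33562 ≈ 0.77609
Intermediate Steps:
N(G) = 47 (N(G) = 6 + 41 = 47)
h(S) = 7*S²
h(61)/(n - N(124)) = (7*61²)/(33609 - 1*47) = (7*3721)/(33609 - 47) = 26047/33562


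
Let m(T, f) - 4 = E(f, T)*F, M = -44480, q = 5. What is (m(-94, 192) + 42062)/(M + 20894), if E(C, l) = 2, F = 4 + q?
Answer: -7014/3931 ≈ -1.7843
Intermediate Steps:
F = 9 (F = 4 + 5 = 9)
m(T, f) = 22 (m(T, f) = 4 + 2*9 = 4 + 18 = 22)
(m(-94, 192) + 42062)/(M + 20894) = (22 + 42062)/(-44480 + 20894) = 42084/(-23586) = 42084*(-1/23586) = -7014/3931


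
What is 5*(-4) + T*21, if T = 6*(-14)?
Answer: -1784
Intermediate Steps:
T = -84
5*(-4) + T*21 = 5*(-4) - 84*21 = -20 - 1764 = -1784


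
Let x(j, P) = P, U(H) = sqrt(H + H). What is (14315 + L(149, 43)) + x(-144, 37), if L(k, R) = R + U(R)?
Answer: 14395 + sqrt(86) ≈ 14404.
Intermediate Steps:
U(H) = sqrt(2)*sqrt(H) (U(H) = sqrt(2*H) = sqrt(2)*sqrt(H))
L(k, R) = R + sqrt(2)*sqrt(R)
(14315 + L(149, 43)) + x(-144, 37) = (14315 + (43 + sqrt(2)*sqrt(43))) + 37 = (14315 + (43 + sqrt(86))) + 37 = (14358 + sqrt(86)) + 37 = 14395 + sqrt(86)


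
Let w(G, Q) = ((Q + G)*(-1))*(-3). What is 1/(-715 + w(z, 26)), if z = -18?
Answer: -1/691 ≈ -0.0014472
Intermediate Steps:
w(G, Q) = 3*G + 3*Q (w(G, Q) = ((G + Q)*(-1))*(-3) = (-G - Q)*(-3) = 3*G + 3*Q)
1/(-715 + w(z, 26)) = 1/(-715 + (3*(-18) + 3*26)) = 1/(-715 + (-54 + 78)) = 1/(-715 + 24) = 1/(-691) = -1/691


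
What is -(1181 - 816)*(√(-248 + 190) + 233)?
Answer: -85045 - 365*I*√58 ≈ -85045.0 - 2779.8*I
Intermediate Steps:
-(1181 - 816)*(√(-248 + 190) + 233) = -365*(√(-58) + 233) = -365*(I*√58 + 233) = -365*(233 + I*√58) = -(85045 + 365*I*√58) = -85045 - 365*I*√58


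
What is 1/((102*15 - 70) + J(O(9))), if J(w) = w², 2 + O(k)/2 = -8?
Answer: 1/1860 ≈ 0.00053763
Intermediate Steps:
O(k) = -20 (O(k) = -4 + 2*(-8) = -4 - 16 = -20)
1/((102*15 - 70) + J(O(9))) = 1/((102*15 - 70) + (-20)²) = 1/((1530 - 70) + 400) = 1/(1460 + 400) = 1/1860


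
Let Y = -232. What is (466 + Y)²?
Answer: 54756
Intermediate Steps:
(466 + Y)² = (466 - 232)² = 234² = 54756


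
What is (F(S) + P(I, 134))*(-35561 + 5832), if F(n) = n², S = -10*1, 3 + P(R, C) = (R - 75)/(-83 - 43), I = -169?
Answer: -26471551/9 ≈ -2.9413e+6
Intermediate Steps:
P(R, C) = -101/42 - R/126 (P(R, C) = -3 + (R - 75)/(-83 - 43) = -3 + (-75 + R)/(-126) = -3 + (-75 + R)*(-1/126) = -3 + (25/42 - R/126) = -101/42 - R/126)
S = -10
(F(S) + P(I, 134))*(-35561 + 5832) = ((-10)² + (-101/42 - 1/126*(-169)))*(-35561 + 5832) = (100 + (-101/42 + 169/126))*(-29729) = (100 - 67/63)*(-29729) = (6233/63)*(-29729) = -26471551/9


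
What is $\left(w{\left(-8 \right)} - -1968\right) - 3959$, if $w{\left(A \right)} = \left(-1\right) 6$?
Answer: $-1997$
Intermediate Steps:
$w{\left(A \right)} = -6$
$\left(w{\left(-8 \right)} - -1968\right) - 3959 = \left(-6 - -1968\right) - 3959 = \left(-6 + 1968\right) - 3959 = 1962 - 3959 = -1997$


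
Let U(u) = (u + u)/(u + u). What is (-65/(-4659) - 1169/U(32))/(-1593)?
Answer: 5446306/7421787 ≈ 0.73383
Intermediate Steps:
U(u) = 1 (U(u) = (2*u)/((2*u)) = (2*u)*(1/(2*u)) = 1)
(-65/(-4659) - 1169/U(32))/(-1593) = (-65/(-4659) - 1169/1)/(-1593) = (-65*(-1/4659) - 1169*1)*(-1/1593) = (65/4659 - 1169)*(-1/1593) = -5446306/4659*(-1/1593) = 5446306/7421787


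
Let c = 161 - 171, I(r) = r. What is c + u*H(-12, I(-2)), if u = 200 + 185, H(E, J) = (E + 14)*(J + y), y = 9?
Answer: 5380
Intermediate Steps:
c = -10
H(E, J) = (9 + J)*(14 + E) (H(E, J) = (E + 14)*(J + 9) = (14 + E)*(9 + J) = (9 + J)*(14 + E))
u = 385
c + u*H(-12, I(-2)) = -10 + 385*(126 + 9*(-12) + 14*(-2) - 12*(-2)) = -10 + 385*(126 - 108 - 28 + 24) = -10 + 385*14 = -10 + 5390 = 5380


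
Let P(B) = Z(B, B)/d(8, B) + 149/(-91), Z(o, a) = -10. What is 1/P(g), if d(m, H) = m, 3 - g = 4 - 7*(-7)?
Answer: -364/1051 ≈ -0.34634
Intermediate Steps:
g = -50 (g = 3 - (4 - 7*(-7)) = 3 - (4 + 49) = 3 - 1*53 = 3 - 53 = -50)
P(B) = -1051/364 (P(B) = -10/8 + 149/(-91) = -10*⅛ + 149*(-1/91) = -5/4 - 149/91 = -1051/364)
1/P(g) = 1/(-1051/364) = -364/1051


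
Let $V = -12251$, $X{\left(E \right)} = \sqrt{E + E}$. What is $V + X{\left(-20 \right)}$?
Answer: $-12251 + 2 i \sqrt{10} \approx -12251.0 + 6.3246 i$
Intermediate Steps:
$X{\left(E \right)} = \sqrt{2} \sqrt{E}$ ($X{\left(E \right)} = \sqrt{2 E} = \sqrt{2} \sqrt{E}$)
$V + X{\left(-20 \right)} = -12251 + \sqrt{2} \sqrt{-20} = -12251 + \sqrt{2} \cdot 2 i \sqrt{5} = -12251 + 2 i \sqrt{10}$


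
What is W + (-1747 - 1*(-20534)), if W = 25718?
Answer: 44505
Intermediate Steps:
W + (-1747 - 1*(-20534)) = 25718 + (-1747 - 1*(-20534)) = 25718 + (-1747 + 20534) = 25718 + 18787 = 44505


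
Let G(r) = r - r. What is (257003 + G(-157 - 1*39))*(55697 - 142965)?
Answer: -22428137804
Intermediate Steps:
G(r) = 0
(257003 + G(-157 - 1*39))*(55697 - 142965) = (257003 + 0)*(55697 - 142965) = 257003*(-87268) = -22428137804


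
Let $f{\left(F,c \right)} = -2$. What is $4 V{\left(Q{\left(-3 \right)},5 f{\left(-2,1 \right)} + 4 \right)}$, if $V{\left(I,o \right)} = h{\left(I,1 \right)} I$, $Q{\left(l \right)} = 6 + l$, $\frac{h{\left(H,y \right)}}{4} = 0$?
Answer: $0$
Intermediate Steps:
$h{\left(H,y \right)} = 0$ ($h{\left(H,y \right)} = 4 \cdot 0 = 0$)
$V{\left(I,o \right)} = 0$ ($V{\left(I,o \right)} = 0 I = 0$)
$4 V{\left(Q{\left(-3 \right)},5 f{\left(-2,1 \right)} + 4 \right)} = 4 \cdot 0 = 0$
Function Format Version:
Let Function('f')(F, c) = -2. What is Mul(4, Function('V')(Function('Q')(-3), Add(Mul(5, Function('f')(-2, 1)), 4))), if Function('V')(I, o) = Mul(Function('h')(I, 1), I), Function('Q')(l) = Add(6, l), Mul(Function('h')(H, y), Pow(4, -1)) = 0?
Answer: 0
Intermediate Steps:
Function('h')(H, y) = 0 (Function('h')(H, y) = Mul(4, 0) = 0)
Function('V')(I, o) = 0 (Function('V')(I, o) = Mul(0, I) = 0)
Mul(4, Function('V')(Function('Q')(-3), Add(Mul(5, Function('f')(-2, 1)), 4))) = Mul(4, 0) = 0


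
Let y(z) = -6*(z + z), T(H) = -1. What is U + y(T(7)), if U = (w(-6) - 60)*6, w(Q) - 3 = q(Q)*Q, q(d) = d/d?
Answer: -366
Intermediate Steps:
y(z) = -12*z
q(d) = 1
w(Q) = 3 + Q (w(Q) = 3 + 1*Q = 3 + Q)
U = -378 (U = ((3 - 6) - 60)*6 = (-3 - 60)*6 = -63*6 = -378)
U + y(T(7)) = -378 - 12*(-1) = -378 + 12 = -366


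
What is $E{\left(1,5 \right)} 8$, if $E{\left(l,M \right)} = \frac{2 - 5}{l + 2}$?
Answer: $-8$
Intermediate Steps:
$E{\left(l,M \right)} = - \frac{3}{2 + l}$
$E{\left(1,5 \right)} 8 = - \frac{3}{2 + 1} \cdot 8 = - \frac{3}{3} \cdot 8 = \left(-3\right) \frac{1}{3} \cdot 8 = \left(-1\right) 8 = -8$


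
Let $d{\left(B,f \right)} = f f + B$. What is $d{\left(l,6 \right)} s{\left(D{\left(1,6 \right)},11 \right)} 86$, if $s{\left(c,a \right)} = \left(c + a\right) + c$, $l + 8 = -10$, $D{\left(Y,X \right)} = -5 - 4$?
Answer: $-10836$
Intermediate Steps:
$D{\left(Y,X \right)} = -9$ ($D{\left(Y,X \right)} = -5 - 4 = -9$)
$l = -18$ ($l = -8 - 10 = -18$)
$d{\left(B,f \right)} = B + f^{2}$ ($d{\left(B,f \right)} = f^{2} + B = B + f^{2}$)
$s{\left(c,a \right)} = a + 2 c$ ($s{\left(c,a \right)} = \left(a + c\right) + c = a + 2 c$)
$d{\left(l,6 \right)} s{\left(D{\left(1,6 \right)},11 \right)} 86 = \left(-18 + 6^{2}\right) \left(11 + 2 \left(-9\right)\right) 86 = \left(-18 + 36\right) \left(11 - 18\right) 86 = 18 \left(-7\right) 86 = \left(-126\right) 86 = -10836$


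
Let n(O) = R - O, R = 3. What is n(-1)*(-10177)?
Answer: -40708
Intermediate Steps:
n(O) = 3 - O
n(-1)*(-10177) = (3 - 1*(-1))*(-10177) = (3 + 1)*(-10177) = 4*(-10177) = -40708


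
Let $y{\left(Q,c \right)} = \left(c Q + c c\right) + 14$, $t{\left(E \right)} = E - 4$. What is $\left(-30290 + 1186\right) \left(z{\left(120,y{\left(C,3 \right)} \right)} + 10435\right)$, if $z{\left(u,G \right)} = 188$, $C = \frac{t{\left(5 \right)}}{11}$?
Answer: $-309171792$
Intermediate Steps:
$t{\left(E \right)} = -4 + E$
$C = \frac{1}{11}$ ($C = \frac{-4 + 5}{11} = 1 \cdot \frac{1}{11} = \frac{1}{11} \approx 0.090909$)
$y{\left(Q,c \right)} = 14 + c^{2} + Q c$ ($y{\left(Q,c \right)} = \left(Q c + c^{2}\right) + 14 = \left(c^{2} + Q c\right) + 14 = 14 + c^{2} + Q c$)
$\left(-30290 + 1186\right) \left(z{\left(120,y{\left(C,3 \right)} \right)} + 10435\right) = \left(-30290 + 1186\right) \left(188 + 10435\right) = \left(-29104\right) 10623 = -309171792$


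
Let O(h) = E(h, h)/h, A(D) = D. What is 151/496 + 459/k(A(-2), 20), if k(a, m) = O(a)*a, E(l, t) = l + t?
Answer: -56765/496 ≈ -114.45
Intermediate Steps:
O(h) = 2 (O(h) = (h + h)/h = (2*h)/h = 2)
k(a, m) = 2*a
151/496 + 459/k(A(-2), 20) = 151/496 + 459/((2*(-2))) = 151*(1/496) + 459/(-4) = 151/496 + 459*(-¼) = 151/496 - 459/4 = -56765/496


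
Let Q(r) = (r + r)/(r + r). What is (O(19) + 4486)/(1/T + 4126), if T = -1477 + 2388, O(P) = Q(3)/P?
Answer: 77649085/71416953 ≈ 1.0873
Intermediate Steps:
Q(r) = 1 (Q(r) = (2*r)/((2*r)) = (2*r)*(1/(2*r)) = 1)
O(P) = 1/P
T = 911
(O(19) + 4486)/(1/T + 4126) = (1/19 + 4486)/(1/911 + 4126) = 85235/(19*(3758787/911)) = (85235/19)*(911/3758787) = 77649085/71416953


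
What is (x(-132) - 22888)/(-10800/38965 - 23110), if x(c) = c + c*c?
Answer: 21804814/90049195 ≈ 0.24214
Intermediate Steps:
x(c) = c + c²
(x(-132) - 22888)/(-10800/38965 - 23110) = (-132*(1 - 132) - 22888)/(-10800/38965 - 23110) = (-132*(-131) - 22888)/(-10800*1/38965 - 23110) = (17292 - 22888)/(-2160/7793 - 23110) = -5596/(-180098390/7793) = -5596*(-7793/180098390) = 21804814/90049195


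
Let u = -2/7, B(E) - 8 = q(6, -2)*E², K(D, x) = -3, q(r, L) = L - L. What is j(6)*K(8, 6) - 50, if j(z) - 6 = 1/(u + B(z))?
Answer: -1231/18 ≈ -68.389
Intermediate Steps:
q(r, L) = 0
B(E) = 8 (B(E) = 8 + 0*E² = 8 + 0 = 8)
u = -2/7 (u = -2*⅐ = -2/7 ≈ -0.28571)
j(z) = 331/54 (j(z) = 6 + 1/(-2/7 + 8) = 6 + 1/(54/7) = 6 + 7/54 = 331/54)
j(6)*K(8, 6) - 50 = (331/54)*(-3) - 50 = -331/18 - 50 = -1231/18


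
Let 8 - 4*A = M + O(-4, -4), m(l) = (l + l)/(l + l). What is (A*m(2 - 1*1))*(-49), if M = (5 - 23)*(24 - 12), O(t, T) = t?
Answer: -2793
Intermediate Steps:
m(l) = 1 (m(l) = (2*l)/((2*l)) = (2*l)*(1/(2*l)) = 1)
M = -216 (M = -18*12 = -216)
A = 57 (A = 2 - (-216 - 4)/4 = 2 - 1/4*(-220) = 2 + 55 = 57)
(A*m(2 - 1*1))*(-49) = (57*1)*(-49) = 57*(-49) = -2793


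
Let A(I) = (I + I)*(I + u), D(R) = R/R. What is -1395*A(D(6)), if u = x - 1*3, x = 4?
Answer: -5580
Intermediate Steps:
D(R) = 1
u = 1 (u = 4 - 1*3 = 4 - 3 = 1)
A(I) = 2*I*(1 + I) (A(I) = (I + I)*(I + 1) = (2*I)*(1 + I) = 2*I*(1 + I))
-1395*A(D(6)) = -1395*2*1*(1 + 1) = -1395*2*1*2 = -1395*4 = -465*12 = -5580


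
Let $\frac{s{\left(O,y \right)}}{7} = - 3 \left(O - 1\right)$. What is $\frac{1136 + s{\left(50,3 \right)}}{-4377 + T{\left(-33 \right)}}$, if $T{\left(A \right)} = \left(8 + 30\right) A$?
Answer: $- \frac{107}{5631} \approx -0.019002$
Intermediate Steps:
$T{\left(A \right)} = 38 A$
$s{\left(O,y \right)} = 21 - 21 O$ ($s{\left(O,y \right)} = 7 \left(- 3 \left(O - 1\right)\right) = 7 \left(- 3 \left(-1 + O\right)\right) = 7 \left(3 - 3 O\right) = 21 - 21 O$)
$\frac{1136 + s{\left(50,3 \right)}}{-4377 + T{\left(-33 \right)}} = \frac{1136 + \left(21 - 1050\right)}{-4377 + 38 \left(-33\right)} = \frac{1136 + \left(21 - 1050\right)}{-4377 - 1254} = \frac{1136 - 1029}{-5631} = 107 \left(- \frac{1}{5631}\right) = - \frac{107}{5631}$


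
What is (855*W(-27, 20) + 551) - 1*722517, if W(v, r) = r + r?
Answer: -687766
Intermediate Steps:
W(v, r) = 2*r
(855*W(-27, 20) + 551) - 1*722517 = (855*(2*20) + 551) - 1*722517 = (855*40 + 551) - 722517 = (34200 + 551) - 722517 = 34751 - 722517 = -687766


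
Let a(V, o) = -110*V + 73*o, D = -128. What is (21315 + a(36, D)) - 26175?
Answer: -18164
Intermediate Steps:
(21315 + a(36, D)) - 26175 = (21315 + (-110*36 + 73*(-128))) - 26175 = (21315 + (-3960 - 9344)) - 26175 = (21315 - 13304) - 26175 = 8011 - 26175 = -18164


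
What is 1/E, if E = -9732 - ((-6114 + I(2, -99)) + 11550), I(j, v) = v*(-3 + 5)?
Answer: -1/14970 ≈ -6.6800e-5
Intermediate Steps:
I(j, v) = 2*v (I(j, v) = v*2 = 2*v)
E = -14970 (E = -9732 - ((-6114 + 2*(-99)) + 11550) = -9732 - ((-6114 - 198) + 11550) = -9732 - (-6312 + 11550) = -9732 - 1*5238 = -9732 - 5238 = -14970)
1/E = 1/(-14970) = -1/14970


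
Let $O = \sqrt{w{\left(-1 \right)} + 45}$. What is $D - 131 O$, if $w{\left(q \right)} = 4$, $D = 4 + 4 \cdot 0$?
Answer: $-913$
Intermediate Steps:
$D = 4$ ($D = 4 + 0 = 4$)
$O = 7$ ($O = \sqrt{4 + 45} = \sqrt{49} = 7$)
$D - 131 O = 4 - 917 = -913$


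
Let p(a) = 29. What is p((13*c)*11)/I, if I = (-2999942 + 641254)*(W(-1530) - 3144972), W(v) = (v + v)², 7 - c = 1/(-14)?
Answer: -29/14667803240064 ≈ -1.9771e-12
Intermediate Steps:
c = 99/14 (c = 7 - 1/(-14) = 7 - 1*(-1/14) = 7 + 1/14 = 99/14 ≈ 7.0714)
W(v) = 4*v² (W(v) = (2*v)² = 4*v²)
I = -14667803240064 (I = (-2999942 + 641254)*(4*(-1530)² - 3144972) = -2358688*(4*2340900 - 3144972) = -2358688*(9363600 - 3144972) = -2358688*6218628 = -14667803240064)
p((13*c)*11)/I = 29/(-14667803240064) = 29*(-1/14667803240064) = -29/14667803240064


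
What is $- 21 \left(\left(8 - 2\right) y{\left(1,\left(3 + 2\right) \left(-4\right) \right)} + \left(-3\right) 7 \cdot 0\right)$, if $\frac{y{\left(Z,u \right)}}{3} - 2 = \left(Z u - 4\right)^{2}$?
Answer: $-218484$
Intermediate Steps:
$y{\left(Z,u \right)} = 6 + 3 \left(-4 + Z u\right)^{2}$ ($y{\left(Z,u \right)} = 6 + 3 \left(Z u - 4\right)^{2} = 6 + 3 \left(-4 + Z u\right)^{2}$)
$- 21 \left(\left(8 - 2\right) y{\left(1,\left(3 + 2\right) \left(-4\right) \right)} + \left(-3\right) 7 \cdot 0\right) = - 21 \left(\left(8 - 2\right) \left(6 + 3 \left(-4 + 1 \left(3 + 2\right) \left(-4\right)\right)^{2}\right) + \left(-3\right) 7 \cdot 0\right) = - 21 \left(6 \left(6 + 3 \left(-4 + 1 \cdot 5 \left(-4\right)\right)^{2}\right) - 0\right) = - 21 \left(6 \left(6 + 3 \left(-4 + 1 \left(-20\right)\right)^{2}\right) + 0\right) = - 21 \left(6 \left(6 + 3 \left(-4 - 20\right)^{2}\right) + 0\right) = - 21 \left(6 \left(6 + 3 \left(-24\right)^{2}\right) + 0\right) = - 21 \left(6 \left(6 + 3 \cdot 576\right) + 0\right) = - 21 \left(6 \left(6 + 1728\right) + 0\right) = - 21 \left(6 \cdot 1734 + 0\right) = - 21 \left(10404 + 0\right) = \left(-21\right) 10404 = -218484$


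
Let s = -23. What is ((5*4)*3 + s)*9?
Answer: 333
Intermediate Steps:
((5*4)*3 + s)*9 = ((5*4)*3 - 23)*9 = (20*3 - 23)*9 = (60 - 23)*9 = 37*9 = 333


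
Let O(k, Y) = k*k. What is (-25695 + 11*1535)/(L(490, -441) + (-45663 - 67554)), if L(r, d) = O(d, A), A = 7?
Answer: -4405/40632 ≈ -0.10841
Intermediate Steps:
O(k, Y) = k²
L(r, d) = d²
(-25695 + 11*1535)/(L(490, -441) + (-45663 - 67554)) = (-25695 + 11*1535)/((-441)² + (-45663 - 67554)) = (-25695 + 16885)/(194481 - 113217) = -8810/81264 = -8810*1/81264 = -4405/40632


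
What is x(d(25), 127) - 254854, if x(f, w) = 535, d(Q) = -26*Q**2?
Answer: -254319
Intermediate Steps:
x(d(25), 127) - 254854 = 535 - 254854 = -254319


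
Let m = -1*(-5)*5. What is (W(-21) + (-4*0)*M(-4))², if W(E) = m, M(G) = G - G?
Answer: 625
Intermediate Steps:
M(G) = 0
m = 25 (m = 5*5 = 25)
W(E) = 25
(W(-21) + (-4*0)*M(-4))² = (25 - 4*0*0)² = (25 + 0*0)² = (25 + 0)² = 25² = 625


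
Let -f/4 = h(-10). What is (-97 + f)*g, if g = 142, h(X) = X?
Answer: -8094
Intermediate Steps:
f = 40 (f = -4*(-10) = 40)
(-97 + f)*g = (-97 + 40)*142 = -57*142 = -8094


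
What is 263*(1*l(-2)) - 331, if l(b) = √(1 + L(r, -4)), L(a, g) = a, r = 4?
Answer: -331 + 263*√5 ≈ 257.09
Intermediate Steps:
l(b) = √5 (l(b) = √(1 + 4) = √5)
263*(1*l(-2)) - 331 = 263*(1*√5) - 331 = 263*√5 - 331 = -331 + 263*√5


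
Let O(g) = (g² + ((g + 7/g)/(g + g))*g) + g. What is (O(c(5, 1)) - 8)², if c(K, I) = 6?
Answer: 203401/144 ≈ 1412.5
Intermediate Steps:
O(g) = g² + 3*g/2 + 7/(2*g) (O(g) = (g² + ((g + 7/g)/((2*g)))*g) + g = (g² + ((g + 7/g)*(1/(2*g)))*g) + g = (g² + ((g + 7/g)/(2*g))*g) + g = (g² + (g/2 + 7/(2*g))) + g = (g² + g/2 + 7/(2*g)) + g = g² + 3*g/2 + 7/(2*g))
(O(c(5, 1)) - 8)² = ((½)*(7 + 6²*(3 + 2*6))/6 - 8)² = ((½)*(⅙)*(7 + 36*(3 + 12)) - 8)² = ((½)*(⅙)*(7 + 36*15) - 8)² = ((½)*(⅙)*(7 + 540) - 8)² = ((½)*(⅙)*547 - 8)² = (547/12 - 8)² = (451/12)² = 203401/144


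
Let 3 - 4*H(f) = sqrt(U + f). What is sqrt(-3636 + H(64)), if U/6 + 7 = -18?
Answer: sqrt(-14541 - I*sqrt(86))/2 ≈ 0.019226 - 60.293*I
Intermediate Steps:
U = -150 (U = -42 + 6*(-18) = -42 - 108 = -150)
H(f) = 3/4 - sqrt(-150 + f)/4
sqrt(-3636 + H(64)) = sqrt(-3636 + (3/4 - sqrt(-150 + 64)/4)) = sqrt(-3636 + (3/4 - I*sqrt(86)/4)) = sqrt(-14541/4 - I*sqrt(86)/4)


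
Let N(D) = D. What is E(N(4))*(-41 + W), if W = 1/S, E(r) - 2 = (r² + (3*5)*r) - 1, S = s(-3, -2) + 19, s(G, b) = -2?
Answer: -53592/17 ≈ -3152.5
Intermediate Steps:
S = 17 (S = -2 + 19 = 17)
E(r) = 1 + r² + 15*r (E(r) = 2 + ((r² + (3*5)*r) - 1) = 2 + ((r² + 15*r) - 1) = 2 + (-1 + r² + 15*r) = 1 + r² + 15*r)
W = 1/17 ≈ 0.058824
E(N(4))*(-41 + W) = (1 + 4² + 15*4)*(-41 + 1/17) = (1 + 16 + 60)*(-696/17) = 77*(-696/17) = -53592/17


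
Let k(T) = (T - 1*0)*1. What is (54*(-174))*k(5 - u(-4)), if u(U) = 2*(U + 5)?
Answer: -28188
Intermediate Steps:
u(U) = 10 + 2*U (u(U) = 2*(5 + U) = 10 + 2*U)
k(T) = T (k(T) = (T + 0)*1 = T*1 = T)
(54*(-174))*k(5 - u(-4)) = (54*(-174))*(5 - (10 + 2*(-4))) = -9396*(5 - (10 - 8)) = -9396*(5 - 1*2) = -9396*(5 - 2) = -9396*3 = -28188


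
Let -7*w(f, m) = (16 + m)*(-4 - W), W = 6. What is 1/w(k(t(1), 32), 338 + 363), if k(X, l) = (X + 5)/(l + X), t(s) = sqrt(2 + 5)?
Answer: 7/7170 ≈ 0.00097629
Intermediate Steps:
t(s) = sqrt(7)
k(X, l) = (5 + X)/(X + l)
w(f, m) = 160/7 + 10*m/7 (w(f, m) = -(16 + m)*(-4 - 1*6)/7 = -(16 + m)*(-4 - 6)/7 = -(16 + m)*(-10)/7 = -(-160 - 10*m)/7 = 160/7 + 10*m/7)
1/w(k(t(1), 32), 338 + 363) = 1/(160/7 + 10*(338 + 363)/7) = 1/(160/7 + (10/7)*701) = 1/(160/7 + 7010/7) = 1/(7170/7) = 7/7170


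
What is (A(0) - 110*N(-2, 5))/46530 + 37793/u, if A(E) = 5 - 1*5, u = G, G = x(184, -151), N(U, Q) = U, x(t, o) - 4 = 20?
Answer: 5328829/3384 ≈ 1574.7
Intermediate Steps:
x(t, o) = 24 (x(t, o) = 4 + 20 = 24)
G = 24
u = 24
A(E) = 0 (A(E) = 5 - 5 = 0)
(A(0) - 110*N(-2, 5))/46530 + 37793/u = (0 - 110*(-2))/46530 + 37793/24 = (0 + 220)*(1/46530) + 37793*(1/24) = 220*(1/46530) + 37793/24 = 2/423 + 37793/24 = 5328829/3384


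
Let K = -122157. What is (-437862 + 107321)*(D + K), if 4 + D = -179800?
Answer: 99810490901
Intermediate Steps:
D = -179804 (D = -4 - 179800 = -179804)
(-437862 + 107321)*(D + K) = (-437862 + 107321)*(-179804 - 122157) = -330541*(-301961) = 99810490901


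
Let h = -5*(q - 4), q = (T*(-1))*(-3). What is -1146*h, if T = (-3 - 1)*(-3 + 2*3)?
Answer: -229200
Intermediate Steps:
T = -12 (T = -4*(-3 + 6) = -4*3 = -12)
q = -36 (q = -12*(-1)*(-3) = 12*(-3) = -36)
h = 200 (h = -5*(-36 - 4) = -5*(-40) = 200)
-1146*h = -1146*200 = -229200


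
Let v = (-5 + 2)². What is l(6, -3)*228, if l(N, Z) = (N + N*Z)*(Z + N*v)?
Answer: -139536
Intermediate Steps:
v = 9 (v = (-3)² = 9)
l(N, Z) = (N + N*Z)*(Z + 9*N) (l(N, Z) = (N + N*Z)*(Z + N*9) = (N + N*Z)*(Z + 9*N))
l(6, -3)*228 = (6*(-3 + (-3)² + 9*6 + 9*6*(-3)))*228 = (6*(-3 + 9 + 54 - 162))*228 = (6*(-102))*228 = -612*228 = -139536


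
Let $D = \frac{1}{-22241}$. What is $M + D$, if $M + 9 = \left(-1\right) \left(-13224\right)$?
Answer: $\frac{293914814}{22241} \approx 13215.0$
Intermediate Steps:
$D = - \frac{1}{22241} \approx -4.4962 \cdot 10^{-5}$
$M = 13215$ ($M = -9 - -13224 = -9 + 13224 = 13215$)
$M + D = 13215 - \frac{1}{22241} = \frac{293914814}{22241}$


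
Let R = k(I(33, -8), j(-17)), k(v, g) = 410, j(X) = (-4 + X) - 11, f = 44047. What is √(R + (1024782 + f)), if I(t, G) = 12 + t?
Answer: √1069239 ≈ 1034.0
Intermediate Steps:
j(X) = -15 + X
R = 410
√(R + (1024782 + f)) = √(410 + (1024782 + 44047)) = √(410 + 1068829) = √1069239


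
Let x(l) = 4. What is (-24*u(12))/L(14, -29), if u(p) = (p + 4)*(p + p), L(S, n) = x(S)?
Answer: -2304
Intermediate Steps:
L(S, n) = 4
u(p) = 2*p*(4 + p) (u(p) = (4 + p)*(2*p) = 2*p*(4 + p))
(-24*u(12))/L(14, -29) = -48*12*(4 + 12)/4 = -48*12*16*(1/4) = -24*384*(1/4) = -9216*1/4 = -2304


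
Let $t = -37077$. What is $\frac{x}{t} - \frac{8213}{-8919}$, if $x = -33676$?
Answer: $\frac{201623215}{110229921} \approx 1.8291$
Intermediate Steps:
$\frac{x}{t} - \frac{8213}{-8919} = - \frac{33676}{-37077} - \frac{8213}{-8919} = \left(-33676\right) \left(- \frac{1}{37077}\right) - - \frac{8213}{8919} = \frac{33676}{37077} + \frac{8213}{8919} = \frac{201623215}{110229921}$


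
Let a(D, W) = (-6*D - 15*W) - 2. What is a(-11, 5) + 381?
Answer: 370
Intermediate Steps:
a(D, W) = -2 - 15*W - 6*D (a(D, W) = (-15*W - 6*D) - 2 = -2 - 15*W - 6*D)
a(-11, 5) + 381 = (-2 - 15*5 - 6*(-11)) + 381 = (-2 - 75 + 66) + 381 = -11 + 381 = 370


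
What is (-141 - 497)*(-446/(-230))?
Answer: -142274/115 ≈ -1237.2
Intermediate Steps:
(-141 - 497)*(-446/(-230)) = -(-284548)*(-1)/230 = -638*223/115 = -142274/115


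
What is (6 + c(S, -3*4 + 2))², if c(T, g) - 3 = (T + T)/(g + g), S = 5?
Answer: 289/4 ≈ 72.250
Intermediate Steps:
c(T, g) = 3 + T/g (c(T, g) = 3 + (T + T)/(g + g) = 3 + (2*T)/((2*g)) = 3 + (2*T)*(1/(2*g)) = 3 + T/g)
(6 + c(S, -3*4 + 2))² = (6 + (3 + 5/(-3*4 + 2)))² = (6 + (3 + 5/(-12 + 2)))² = (6 + (3 + 5/(-10)))² = (6 + (3 + 5*(-⅒)))² = (6 + (3 - ½))² = (6 + 5/2)² = (17/2)² = 289/4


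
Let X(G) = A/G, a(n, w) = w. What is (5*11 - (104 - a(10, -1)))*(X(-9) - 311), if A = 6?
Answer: 46750/3 ≈ 15583.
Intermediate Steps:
X(G) = 6/G
(5*11 - (104 - a(10, -1)))*(X(-9) - 311) = (5*11 - (104 - 1*(-1)))*(6/(-9) - 311) = (55 - (104 + 1))*(6*(-⅑) - 311) = (55 - 1*105)*(-⅔ - 311) = (55 - 105)*(-935/3) = -50*(-935/3) = 46750/3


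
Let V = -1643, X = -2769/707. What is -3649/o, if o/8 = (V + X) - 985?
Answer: 2579843/14886120 ≈ 0.17331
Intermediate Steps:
X = -2769/707 (X = -2769*1/707 = -2769/707 ≈ -3.9165)
o = -14886120/707 (o = 8*((-1643 - 2769/707) - 985) = 8*(-1164370/707 - 985) = 8*(-1860765/707) = -14886120/707 ≈ -21055.)
-3649/o = -3649/(-14886120/707) = -3649*(-707/14886120) = 2579843/14886120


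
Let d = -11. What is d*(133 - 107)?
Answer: -286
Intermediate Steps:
d*(133 - 107) = -11*(133 - 107) = -11*26 = -286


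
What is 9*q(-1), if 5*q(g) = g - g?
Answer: 0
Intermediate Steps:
q(g) = 0 (q(g) = (g - g)/5 = (⅕)*0 = 0)
9*q(-1) = 9*0 = 0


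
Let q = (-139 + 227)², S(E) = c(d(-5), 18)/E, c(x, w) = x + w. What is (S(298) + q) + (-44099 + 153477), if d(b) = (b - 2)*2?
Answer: 17451180/149 ≈ 1.1712e+5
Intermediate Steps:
d(b) = -4 + 2*b (d(b) = (-2 + b)*2 = -4 + 2*b)
c(x, w) = w + x
S(E) = 4/E (S(E) = (18 + (-4 + 2*(-5)))/E = (18 + (-4 - 10))/E = (18 - 14)/E = 4/E)
q = 7744 (q = 88² = 7744)
(S(298) + q) + (-44099 + 153477) = (4/298 + 7744) + (-44099 + 153477) = (4*(1/298) + 7744) + 109378 = (2/149 + 7744) + 109378 = 1153858/149 + 109378 = 17451180/149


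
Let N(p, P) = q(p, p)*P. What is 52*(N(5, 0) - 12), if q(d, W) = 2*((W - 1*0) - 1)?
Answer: -624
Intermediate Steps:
q(d, W) = -2 + 2*W (q(d, W) = 2*((W + 0) - 1) = 2*(W - 1) = 2*(-1 + W) = -2 + 2*W)
N(p, P) = P*(-2 + 2*p) (N(p, P) = (-2 + 2*p)*P = P*(-2 + 2*p))
52*(N(5, 0) - 12) = 52*(2*0*(-1 + 5) - 12) = 52*(2*0*4 - 12) = 52*(0 - 12) = 52*(-12) = -624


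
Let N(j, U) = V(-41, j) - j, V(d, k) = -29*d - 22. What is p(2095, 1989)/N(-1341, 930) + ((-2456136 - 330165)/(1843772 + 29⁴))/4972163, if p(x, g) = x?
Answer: 1265404741157657/1514862016895172 ≈ 0.83533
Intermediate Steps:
V(d, k) = -22 - 29*d
N(j, U) = 1167 - j (N(j, U) = (-22 - 29*(-41)) - j = (-22 + 1189) - j = 1167 - j)
p(2095, 1989)/N(-1341, 930) + ((-2456136 - 330165)/(1843772 + 29⁴))/4972163 = 2095/(1167 - 1*(-1341)) + ((-2456136 - 330165)/(1843772 + 29⁴))/4972163 = 2095/(1167 + 1341) - 2786301/(1843772 + 707281)*(1/4972163) = 2095/2508 - 2786301/2551053*(1/4972163) = 2095*(1/2508) - 2786301*1/2551053*(1/4972163) = 2095/2508 - 928767/850351*1/4972163 = 2095/2508 - 132681/604011968459 = 1265404741157657/1514862016895172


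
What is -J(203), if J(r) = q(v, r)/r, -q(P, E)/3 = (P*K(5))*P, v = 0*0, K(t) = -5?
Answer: 0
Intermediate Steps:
v = 0
q(P, E) = 15*P**2 (q(P, E) = -3*P*(-5)*P = -3*(-5*P)*P = -(-15)*P**2 = 15*P**2)
J(r) = 0 (J(r) = (15*0**2)/r = (15*0)/r = 0/r = 0)
-J(203) = -1*0 = 0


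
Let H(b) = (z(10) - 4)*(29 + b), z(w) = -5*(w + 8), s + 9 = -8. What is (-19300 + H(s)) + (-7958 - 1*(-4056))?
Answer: -24330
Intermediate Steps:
s = -17 (s = -9 - 8 = -17)
z(w) = -40 - 5*w (z(w) = -5*(8 + w) = -40 - 5*w)
H(b) = -2726 - 94*b (H(b) = ((-40 - 5*10) - 4)*(29 + b) = ((-40 - 50) - 4)*(29 + b) = (-90 - 4)*(29 + b) = -94*(29 + b) = -2726 - 94*b)
(-19300 + H(s)) + (-7958 - 1*(-4056)) = (-19300 + (-2726 - 94*(-17))) + (-7958 - 1*(-4056)) = (-19300 + (-2726 + 1598)) + (-7958 + 4056) = (-19300 - 1128) - 3902 = -20428 - 3902 = -24330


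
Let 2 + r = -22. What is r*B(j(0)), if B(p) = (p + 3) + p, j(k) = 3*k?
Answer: -72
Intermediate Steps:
r = -24 (r = -2 - 22 = -24)
B(p) = 3 + 2*p (B(p) = (3 + p) + p = 3 + 2*p)
r*B(j(0)) = -24*(3 + 2*(3*0)) = -24*(3 + 2*0) = -24*(3 + 0) = -24*3 = -72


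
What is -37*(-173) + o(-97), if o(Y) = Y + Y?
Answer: 6207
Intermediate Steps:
o(Y) = 2*Y
-37*(-173) + o(-97) = -37*(-173) + 2*(-97) = 6401 - 194 = 6207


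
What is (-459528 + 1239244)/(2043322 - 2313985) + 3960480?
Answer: 1071954618524/270663 ≈ 3.9605e+6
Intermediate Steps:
(-459528 + 1239244)/(2043322 - 2313985) + 3960480 = 779716/(-270663) + 3960480 = 779716*(-1/270663) + 3960480 = -779716/270663 + 3960480 = 1071954618524/270663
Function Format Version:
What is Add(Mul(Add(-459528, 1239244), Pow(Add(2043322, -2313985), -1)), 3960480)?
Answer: Rational(1071954618524, 270663) ≈ 3.9605e+6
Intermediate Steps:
Add(Mul(Add(-459528, 1239244), Pow(Add(2043322, -2313985), -1)), 3960480) = Add(Mul(779716, Pow(-270663, -1)), 3960480) = Add(Mul(779716, Rational(-1, 270663)), 3960480) = Add(Rational(-779716, 270663), 3960480) = Rational(1071954618524, 270663)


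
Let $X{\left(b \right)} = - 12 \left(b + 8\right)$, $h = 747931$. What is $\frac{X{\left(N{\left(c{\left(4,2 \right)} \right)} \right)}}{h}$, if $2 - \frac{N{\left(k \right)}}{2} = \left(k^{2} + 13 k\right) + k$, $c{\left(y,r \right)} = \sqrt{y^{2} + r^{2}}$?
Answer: $\frac{336}{747931} + \frac{672 \sqrt{5}}{747931} \approx 0.0024583$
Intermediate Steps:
$c{\left(y,r \right)} = \sqrt{r^{2} + y^{2}}$
$N{\left(k \right)} = 4 - 28 k - 2 k^{2}$ ($N{\left(k \right)} = 4 - 2 \left(\left(k^{2} + 13 k\right) + k\right) = 4 - 2 \left(k^{2} + 14 k\right) = 4 - \left(2 k^{2} + 28 k\right) = 4 - 28 k - 2 k^{2}$)
$X{\left(b \right)} = -96 - 12 b$ ($X{\left(b \right)} = - 12 \left(8 + b\right) = -96 - 12 b$)
$\frac{X{\left(N{\left(c{\left(4,2 \right)} \right)} \right)}}{h} = \frac{-96 - 12 \left(4 - 28 \sqrt{2^{2} + 4^{2}} - 2 \left(\sqrt{2^{2} + 4^{2}}\right)^{2}\right)}{747931} = \left(-96 - 12 \left(4 - 28 \sqrt{4 + 16} - 2 \left(\sqrt{4 + 16}\right)^{2}\right)\right) \frac{1}{747931} = \left(-96 - 12 \left(4 - 28 \sqrt{20} - 2 \left(\sqrt{20}\right)^{2}\right)\right) \frac{1}{747931} = \left(-96 - 12 \left(4 - 28 \cdot 2 \sqrt{5} - 2 \left(2 \sqrt{5}\right)^{2}\right)\right) \frac{1}{747931} = \left(-96 - 12 \left(4 - 56 \sqrt{5} - 40\right)\right) \frac{1}{747931} = \left(-96 - 12 \left(-36 - 56 \sqrt{5}\right)\right) \frac{1}{747931} = \left(-96 + \left(432 + 672 \sqrt{5}\right)\right) \frac{1}{747931} = \left(336 + 672 \sqrt{5}\right) \frac{1}{747931} = \frac{336}{747931} + \frac{672 \sqrt{5}}{747931}$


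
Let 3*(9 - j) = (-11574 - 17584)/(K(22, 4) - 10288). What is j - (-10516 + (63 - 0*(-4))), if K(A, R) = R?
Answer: 161372233/15426 ≈ 10461.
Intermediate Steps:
j = 124255/15426 (j = 9 - (-11574 - 17584)/(3*(4 - 10288)) = 9 - (-29158)/(3*(-10284)) = 9 - (-29158)*(-1)/(3*10284) = 9 - ⅓*14579/5142 = 9 - 14579/15426 = 124255/15426 ≈ 8.0549)
j - (-10516 + (63 - 0*(-4))) = 124255/15426 - (-10516 + (63 - 0*(-4))) = 124255/15426 - (-10516 + (63 - 39*0)) = 124255/15426 - (-10516 + (63 + 0)) = 124255/15426 - (-10516 + 63) = 124255/15426 - 1*(-10453) = 124255/15426 + 10453 = 161372233/15426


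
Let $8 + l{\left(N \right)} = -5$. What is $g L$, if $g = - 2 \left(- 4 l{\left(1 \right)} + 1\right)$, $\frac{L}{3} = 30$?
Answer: $-9540$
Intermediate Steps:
$L = 90$ ($L = 3 \cdot 30 = 90$)
$l{\left(N \right)} = -13$ ($l{\left(N \right)} = -8 - 5 = -13$)
$g = -106$ ($g = - 2 \left(\left(-4\right) \left(-13\right) + 1\right) = - 2 \left(52 + 1\right) = \left(-2\right) 53 = -106$)
$g L = \left(-106\right) 90 = -9540$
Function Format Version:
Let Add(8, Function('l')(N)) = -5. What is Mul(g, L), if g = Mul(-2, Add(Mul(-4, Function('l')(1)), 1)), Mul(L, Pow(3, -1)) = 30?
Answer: -9540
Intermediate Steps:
L = 90 (L = Mul(3, 30) = 90)
Function('l')(N) = -13 (Function('l')(N) = Add(-8, -5) = -13)
g = -106 (g = Mul(-2, Add(Mul(-4, -13), 1)) = Mul(-2, Add(52, 1)) = Mul(-2, 53) = -106)
Mul(g, L) = Mul(-106, 90) = -9540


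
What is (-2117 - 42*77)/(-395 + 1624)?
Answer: -5351/1229 ≈ -4.3539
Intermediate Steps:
(-2117 - 42*77)/(-395 + 1624) = (-2117 - 3234)/1229 = -5351*1/1229 = -5351/1229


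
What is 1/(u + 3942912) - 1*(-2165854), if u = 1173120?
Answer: 11080578371329/5116032 ≈ 2.1659e+6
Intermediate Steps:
1/(u + 3942912) - 1*(-2165854) = 1/(1173120 + 3942912) - 1*(-2165854) = 1/5116032 + 2165854 = 11080578371329/5116032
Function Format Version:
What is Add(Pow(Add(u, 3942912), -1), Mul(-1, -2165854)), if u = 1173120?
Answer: Rational(11080578371329, 5116032) ≈ 2.1659e+6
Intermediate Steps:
Add(Pow(Add(u, 3942912), -1), Mul(-1, -2165854)) = Add(Pow(Add(1173120, 3942912), -1), Mul(-1, -2165854)) = Add(Pow(5116032, -1), 2165854) = Add(Rational(1, 5116032), 2165854) = Rational(11080578371329, 5116032)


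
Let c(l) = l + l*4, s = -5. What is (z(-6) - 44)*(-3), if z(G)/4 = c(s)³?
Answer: 187632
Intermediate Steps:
c(l) = 5*l (c(l) = l + 4*l = 5*l)
z(G) = -62500 (z(G) = 4*(5*(-5))³ = 4*(-25)³ = 4*(-15625) = -62500)
(z(-6) - 44)*(-3) = (-62500 - 44)*(-3) = -62544*(-3) = 187632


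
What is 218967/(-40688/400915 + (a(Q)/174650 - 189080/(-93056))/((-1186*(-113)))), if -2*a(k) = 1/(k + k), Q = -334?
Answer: -49893454430808042978741300/23121396350529086153 ≈ -2.1579e+6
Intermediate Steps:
a(k) = -1/(4*k) (a(k) = -1/(2*(k + k)) = -1/(2*k)/2 = -1/(4*k))
218967/(-40688/400915 + (a(Q)/174650 - 189080/(-93056))/((-1186*(-113)))) = 218967/(-40688/400915 + (-1/4/(-334)/174650 - 189080/(-93056))/((-1186*(-113)))) = 218967/(-40688*1/400915 + (-1/4*(-1/334)*(1/174650) - 189080*(-1/93056))/134018) = 218967/(-40688/400915 + ((1/1336)*(1/174650) + 23635/11632)*(1/134018)) = 218967/(-40688/400915 + (1/233332400 + 23635/11632)*(1/134018)) = 218967/(-40688/400915 + (43084463169/21204081850)*(1/134018)) = 218967/(-40688/400915 + 43084463169/2841728641373300) = 218967/(-23121396350529086153/227858327651235313900) = 218967*(-227858327651235313900/23121396350529086153) = -49893454430808042978741300/23121396350529086153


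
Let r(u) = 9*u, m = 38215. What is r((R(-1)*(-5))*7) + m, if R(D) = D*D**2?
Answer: 38530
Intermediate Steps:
R(D) = D**3
r((R(-1)*(-5))*7) + m = 9*(((-1)**3*(-5))*7) + 38215 = 9*(-1*(-5)*7) + 38215 = 9*(5*7) + 38215 = 9*35 + 38215 = 315 + 38215 = 38530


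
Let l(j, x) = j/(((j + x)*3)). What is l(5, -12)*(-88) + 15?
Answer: 755/21 ≈ 35.952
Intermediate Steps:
l(j, x) = j/(3*j + 3*x)
l(5, -12)*(-88) + 15 = ((⅓)*5/(5 - 12))*(-88) + 15 = ((⅓)*5/(-7))*(-88) + 15 = ((⅓)*5*(-⅐))*(-88) + 15 = -5/21*(-88) + 15 = 440/21 + 15 = 755/21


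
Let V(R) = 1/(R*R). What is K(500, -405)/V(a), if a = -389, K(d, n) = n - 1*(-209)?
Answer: -29658916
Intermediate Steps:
K(d, n) = 209 + n (K(d, n) = n + 209 = 209 + n)
V(R) = R⁻² (V(R) = 1/(R²) = R⁻²)
K(500, -405)/V(a) = (209 - 405)/((-389)⁻²) = -196/1/151321 = -196*151321 = -29658916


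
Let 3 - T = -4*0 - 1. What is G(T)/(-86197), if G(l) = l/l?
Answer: -1/86197 ≈ -1.1601e-5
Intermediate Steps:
T = 4 (T = 3 - (-4*0 - 1) = 3 - (0 - 1) = 3 - 1*(-1) = 3 + 1 = 4)
G(l) = 1
G(T)/(-86197) = 1/(-86197) = 1*(-1/86197) = -1/86197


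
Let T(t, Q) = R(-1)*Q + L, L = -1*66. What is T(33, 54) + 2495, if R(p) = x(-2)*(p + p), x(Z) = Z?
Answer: 2645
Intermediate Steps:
L = -66
R(p) = -4*p (R(p) = -2*(p + p) = -4*p)
T(t, Q) = -66 + 4*Q (T(t, Q) = (-4*(-1))*Q - 66 = 4*Q - 66 = -66 + 4*Q)
T(33, 54) + 2495 = (-66 + 4*54) + 2495 = (-66 + 216) + 2495 = 150 + 2495 = 2645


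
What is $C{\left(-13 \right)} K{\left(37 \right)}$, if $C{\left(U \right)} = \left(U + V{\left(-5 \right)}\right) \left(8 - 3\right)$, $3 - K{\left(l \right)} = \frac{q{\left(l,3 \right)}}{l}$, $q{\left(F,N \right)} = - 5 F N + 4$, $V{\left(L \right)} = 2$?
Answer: $- \frac{36410}{37} \approx -984.05$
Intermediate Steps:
$q{\left(F,N \right)} = 4 - 5 F N$ ($q{\left(F,N \right)} = - 5 F N + 4 = 4 - 5 F N$)
$K{\left(l \right)} = 3 - \frac{4 - 15 l}{l}$ ($K{\left(l \right)} = 3 - \frac{4 - 5 l 3}{l} = 3 - \frac{4 - 15 l}{l}$)
$C{\left(U \right)} = 10 + 5 U$ ($C{\left(U \right)} = \left(U + 2\right) \left(8 - 3\right) = \left(2 + U\right) 5 = 10 + 5 U$)
$C{\left(-13 \right)} K{\left(37 \right)} = \left(10 + 5 \left(-13\right)\right) \left(18 - \frac{4}{37}\right) = \left(10 - 65\right) \left(18 - \frac{4}{37}\right) = - 55 \left(18 - \frac{4}{37}\right) = \left(-55\right) \frac{662}{37} = - \frac{36410}{37}$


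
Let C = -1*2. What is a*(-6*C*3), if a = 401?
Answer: 14436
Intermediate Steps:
C = -2
a*(-6*C*3) = 401*(-6*(-2)*3) = 401*(12*3) = 401*36 = 14436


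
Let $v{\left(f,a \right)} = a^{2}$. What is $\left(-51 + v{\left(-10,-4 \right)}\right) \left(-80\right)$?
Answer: $2800$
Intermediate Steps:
$\left(-51 + v{\left(-10,-4 \right)}\right) \left(-80\right) = \left(-51 + \left(-4\right)^{2}\right) \left(-80\right) = \left(-51 + 16\right) \left(-80\right) = \left(-35\right) \left(-80\right) = 2800$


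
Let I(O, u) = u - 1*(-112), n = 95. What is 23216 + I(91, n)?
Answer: 23423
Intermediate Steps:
I(O, u) = 112 + u (I(O, u) = u + 112 = 112 + u)
23216 + I(91, n) = 23216 + (112 + 95) = 23216 + 207 = 23423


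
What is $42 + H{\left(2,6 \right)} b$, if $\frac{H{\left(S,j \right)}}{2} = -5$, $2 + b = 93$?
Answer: $-868$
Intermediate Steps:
$b = 91$ ($b = -2 + 93 = 91$)
$H{\left(S,j \right)} = -10$ ($H{\left(S,j \right)} = 2 \left(-5\right) = -10$)
$42 + H{\left(2,6 \right)} b = 42 - 910 = -868$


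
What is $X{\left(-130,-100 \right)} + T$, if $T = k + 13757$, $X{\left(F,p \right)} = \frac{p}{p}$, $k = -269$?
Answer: $13489$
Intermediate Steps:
$X{\left(F,p \right)} = 1$
$T = 13488$ ($T = -269 + 13757 = 13488$)
$X{\left(-130,-100 \right)} + T = 1 + 13488 = 13489$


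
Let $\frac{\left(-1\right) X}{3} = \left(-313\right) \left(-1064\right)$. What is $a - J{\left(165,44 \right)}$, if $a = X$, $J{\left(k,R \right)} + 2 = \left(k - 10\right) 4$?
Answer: $-999714$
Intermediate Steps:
$J{\left(k,R \right)} = -42 + 4 k$ ($J{\left(k,R \right)} = -2 + \left(k - 10\right) 4 = -2 + \left(-10 + k\right) 4 = -2 + \left(-40 + 4 k\right) = -42 + 4 k$)
$X = -999096$ ($X = - 3 \left(\left(-313\right) \left(-1064\right)\right) = \left(-3\right) 333032 = -999096$)
$a = -999096$
$a - J{\left(165,44 \right)} = -999096 - \left(-42 + 4 \cdot 165\right) = -999096 - \left(-42 + 660\right) = -999096 - 618 = -999714$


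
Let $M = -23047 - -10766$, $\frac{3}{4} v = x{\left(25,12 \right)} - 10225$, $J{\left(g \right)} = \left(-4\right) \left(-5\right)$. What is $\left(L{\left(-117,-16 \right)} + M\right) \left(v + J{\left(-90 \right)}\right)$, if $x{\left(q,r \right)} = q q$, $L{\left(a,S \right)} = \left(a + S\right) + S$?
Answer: $158855400$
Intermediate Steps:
$J{\left(g \right)} = 20$
$L{\left(a,S \right)} = a + 2 S$ ($L{\left(a,S \right)} = \left(S + a\right) + S = a + 2 S$)
$x{\left(q,r \right)} = q^{2}$
$v = -12800$ ($v = \frac{4 \left(25^{2} - 10225\right)}{3} = \frac{4 \left(625 - 10225\right)}{3} = \frac{4}{3} \left(-9600\right) = -12800$)
$M = -12281$ ($M = -23047 + 10766 = -12281$)
$\left(L{\left(-117,-16 \right)} + M\right) \left(v + J{\left(-90 \right)}\right) = \left(\left(-117 + 2 \left(-16\right)\right) - 12281\right) \left(-12800 + 20\right) = \left(\left(-117 - 32\right) - 12281\right) \left(-12780\right) = \left(-149 - 12281\right) \left(-12780\right) = \left(-12430\right) \left(-12780\right) = 158855400$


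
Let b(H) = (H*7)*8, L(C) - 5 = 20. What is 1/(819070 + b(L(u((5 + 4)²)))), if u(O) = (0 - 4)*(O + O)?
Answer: 1/820470 ≈ 1.2188e-6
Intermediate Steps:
u(O) = -8*O
L(C) = 25 (L(C) = 5 + 20 = 25)
b(H) = 56*H (b(H) = (7*H)*8 = 56*H)
1/(819070 + b(L(u((5 + 4)²)))) = 1/(819070 + 56*25) = 1/(819070 + 1400) = 1/820470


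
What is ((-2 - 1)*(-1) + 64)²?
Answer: 4489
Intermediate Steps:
((-2 - 1)*(-1) + 64)² = (-3*(-1) + 64)² = (3 + 64)² = 67² = 4489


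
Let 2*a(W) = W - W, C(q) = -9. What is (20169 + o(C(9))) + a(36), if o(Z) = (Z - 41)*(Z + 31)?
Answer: 19069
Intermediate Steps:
a(W) = 0 (a(W) = (W - W)/2 = (½)*0 = 0)
o(Z) = (-41 + Z)*(31 + Z)
(20169 + o(C(9))) + a(36) = (20169 + (-1271 + (-9)² - 10*(-9))) + 0 = (20169 + (-1271 + 81 + 90)) + 0 = (20169 - 1100) + 0 = 19069 + 0 = 19069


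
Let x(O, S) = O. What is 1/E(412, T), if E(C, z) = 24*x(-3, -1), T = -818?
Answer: -1/72 ≈ -0.013889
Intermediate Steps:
E(C, z) = -72 (E(C, z) = 24*(-3) = -72)
1/E(412, T) = 1/(-72) = -1/72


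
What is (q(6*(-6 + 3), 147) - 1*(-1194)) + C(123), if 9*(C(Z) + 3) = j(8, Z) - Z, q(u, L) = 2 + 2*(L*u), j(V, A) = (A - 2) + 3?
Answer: -36890/9 ≈ -4098.9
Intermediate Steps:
j(V, A) = 1 + A (j(V, A) = (-2 + A) + 3 = 1 + A)
q(u, L) = 2 + 2*L*u
C(Z) = -26/9 (C(Z) = -3 + ((1 + Z) - Z)/9 = -3 + (⅑)*1 = -3 + ⅑ = -26/9)
(q(6*(-6 + 3), 147) - 1*(-1194)) + C(123) = ((2 + 2*147*(6*(-6 + 3))) - 1*(-1194)) - 26/9 = ((2 + 2*147*(6*(-3))) + 1194) - 26/9 = ((2 + 2*147*(-18)) + 1194) - 26/9 = ((2 - 5292) + 1194) - 26/9 = (-5290 + 1194) - 26/9 = -4096 - 26/9 = -36890/9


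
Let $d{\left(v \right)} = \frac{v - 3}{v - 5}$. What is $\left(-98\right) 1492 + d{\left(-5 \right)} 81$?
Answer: $- \frac{730756}{5} \approx -1.4615 \cdot 10^{5}$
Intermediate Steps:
$d{\left(v \right)} = \frac{-3 + v}{-5 + v}$
$\left(-98\right) 1492 + d{\left(-5 \right)} 81 = \left(-98\right) 1492 + \frac{-3 - 5}{-5 - 5} \cdot 81 = -146216 + \frac{1}{-10} \left(-8\right) 81 = -146216 + \left(- \frac{1}{10}\right) \left(-8\right) 81 = -146216 + \frac{4}{5} \cdot 81 = -146216 + \frac{324}{5} = - \frac{730756}{5}$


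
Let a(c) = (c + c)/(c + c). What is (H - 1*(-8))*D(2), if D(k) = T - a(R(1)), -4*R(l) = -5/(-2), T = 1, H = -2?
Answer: 0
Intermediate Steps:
R(l) = -5/8 (R(l) = -(-5)/(4*(-2)) = -(-5)*(-1)/(4*2) = -¼*5/2 = -5/8)
a(c) = 1 (a(c) = (2*c)/((2*c)) = (2*c)*(1/(2*c)) = 1)
D(k) = 0 (D(k) = 1 - 1*1 = 1 - 1 = 0)
(H - 1*(-8))*D(2) = (-2 - 1*(-8))*0 = (-2 + 8)*0 = 6*0 = 0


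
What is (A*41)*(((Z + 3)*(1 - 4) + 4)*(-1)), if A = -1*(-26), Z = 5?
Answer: 21320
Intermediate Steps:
A = 26
(A*41)*(((Z + 3)*(1 - 4) + 4)*(-1)) = (26*41)*(((5 + 3)*(1 - 4) + 4)*(-1)) = 1066*((8*(-3) + 4)*(-1)) = 1066*((-24 + 4)*(-1)) = 1066*(-20*(-1)) = 1066*20 = 21320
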